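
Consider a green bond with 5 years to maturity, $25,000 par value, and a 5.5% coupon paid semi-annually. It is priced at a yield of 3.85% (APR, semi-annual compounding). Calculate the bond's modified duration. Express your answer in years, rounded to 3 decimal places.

4.378 years

Periodic yield y = 0.01925. First find Macaulay duration:
  t   CF        PV=CF/(1+0.01925)^t    t·PV
  1       687.50       674.5156       674.5156
  2       687.50       661.7764     1,323.5528
  3       687.50       649.2778     1,947.8333
  4       687.50       637.0152     2,548.0610
  5       687.50       624.9843     3,124.9215
  6       687.50       613.1806     3,679.0834
  7       687.50       601.5998     4,211.1984
  8       687.50       590.2377     4,721.9016
  9       687.50       579.0902     5,211.8119
  10   25,687.50    21,228.2717   212,282.7172
  Σ                 26,859.9492   239,725.5965
P = 26,859.9492; Macaulay duration = 239,725.5965 / 26,859.9492 = 8.92502 half-year periods = 4.46251 years.
Modified duration = D_Mac / (1 + y) = 4.46251 / 1.01925 = 4.37823 years.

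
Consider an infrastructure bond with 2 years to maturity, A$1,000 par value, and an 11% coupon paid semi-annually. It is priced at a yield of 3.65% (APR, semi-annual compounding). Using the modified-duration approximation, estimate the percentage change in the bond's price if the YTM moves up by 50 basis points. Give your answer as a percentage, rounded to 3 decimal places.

Periodic yield y = 0.01825. Modified duration first:
  t   CF        PV=CF/(1+0.01825)^t    t·PV
  1        55.00        54.0142        54.0142
  2        55.00        53.0461       106.0923
  3        55.00        52.0954       156.2862
  4     1,055.00       981.3745     3,925.4981
  Σ                  1,140.5303     4,241.8909
P = 1,140.5303; D_Mac = 3.71923 half-year periods = 1.85961 yrs; D_mod = 1.85961/(1+0.01825) = 1.82628 yrs.
ΔP/P ≈ -D_mod · Δy = -1.82628 × (+0.005) = -0.009131 = -0.9131%.

-0.913%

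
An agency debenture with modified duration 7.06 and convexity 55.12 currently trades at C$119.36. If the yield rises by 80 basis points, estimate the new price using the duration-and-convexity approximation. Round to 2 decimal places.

C$112.83

Duration effect: -D_mod·Δy = -7.06 × (+0.008) = -0.056480
Convexity effect: ½·C·(Δy)² = 0.5 × 55.12 × (0.008)² = +0.00176384
ΔP/P ≈ -0.056480 + 0.00176384 = -0.05471616
New price ≈ 119.36 × (1 - 0.05471616) = 112.8290791424.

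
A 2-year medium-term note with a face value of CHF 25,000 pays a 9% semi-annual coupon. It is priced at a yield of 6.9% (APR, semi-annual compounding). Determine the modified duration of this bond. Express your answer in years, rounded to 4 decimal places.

Periodic yield y = 0.0345. First find Macaulay duration:
  t   CF        PV=CF/(1+0.0345)^t    t·PV
  1     1,125.00     1,087.4819     1,087.4819
  2     1,125.00     1,051.2150     2,102.4299
  3     1,125.00     1,016.1575     3,048.4726
  4    26,125.00    22,810.4745    91,241.8979
  Σ                 25,965.3288    97,480.2823
P = 25,965.3288; Macaulay duration = 97,480.2823 / 25,965.3288 = 3.75425 half-year periods = 1.87712 years.
Modified duration = D_Mac / (1 + y) = 1.87712 / 1.0345 = 1.81452 years.

1.8145 years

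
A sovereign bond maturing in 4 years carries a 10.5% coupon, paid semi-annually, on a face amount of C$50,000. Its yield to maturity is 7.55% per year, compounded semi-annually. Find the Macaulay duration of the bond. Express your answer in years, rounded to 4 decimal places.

3.4010 years

Periodic yield y = 0.03775. Discount each cash flow and weight by its period:
  t   CF        PV=CF/(1+0.03775)^t    t·PV
  1     2,625.00     2,529.5110     2,529.5110
  2     2,625.00     2,437.4955     4,874.9910
  3     2,625.00     2,348.8273     7,046.4818
  4     2,625.00     2,263.3845     9,053.5380
  5     2,625.00     2,181.0499    10,905.2494
  6     2,625.00     2,101.7103    12,610.2619
  7     2,625.00     2,025.2569    14,176.7981
  8    52,625.00    39,124.6236   312,996.9888
  Σ                 55,011.8589   374,193.8200
Price P = Σ PV = 55,011.8589.
Macaulay duration = Σ(t·PV) / P = 374,193.8200 / 55,011.8589 = 6.80206 half-year periods.
In years: 6.80206 / 2 = 3.40103 years.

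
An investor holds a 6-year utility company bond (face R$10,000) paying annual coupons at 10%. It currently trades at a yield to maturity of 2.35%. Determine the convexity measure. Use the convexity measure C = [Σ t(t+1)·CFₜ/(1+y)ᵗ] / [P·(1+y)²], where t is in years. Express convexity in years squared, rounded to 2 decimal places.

31.23

With y = 0.0235:
  t   CF        PV=CF/(1+0.0235)^t    t·PV        t(t+1)·PV
  1     1,000.00       977.0396       977.0396       1,954.0791
  2     1,000.00       954.6063     1,909.2126       5,727.6379
  3     1,000.00       932.6882     2,798.0645      11,192.2578
  4     1,000.00       911.2732     3,645.0929      18,225.4646
  5     1,000.00       890.3500     4,451.7500      26,710.5001
  6    11,000.00     9,568.9790    57,413.8742     401,897.1196
  Σ                 14,234.9363    71,195.0338     465,707.0591
P = 14,234.9363.
Convexity = Σ t(t+1)·PV / [P·(1+y)²] = 465,707.0591 / (14,234.9363 × 1.047552) = 31.23069.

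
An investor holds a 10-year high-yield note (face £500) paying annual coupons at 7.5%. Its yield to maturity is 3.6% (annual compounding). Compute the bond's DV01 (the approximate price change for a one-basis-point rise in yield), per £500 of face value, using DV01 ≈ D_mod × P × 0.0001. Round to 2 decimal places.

£0.49

Periodic yield y = 0.036.
  t   CF        PV=CF/(1+0.036)^t    t·PV
  1        37.50        36.1969        36.1969
  2        37.50        34.9391        69.8782
  3        37.50        33.7250       101.1750
  4        37.50        32.5531       130.2124
  5        37.50        31.4219       157.1095
  6        37.50        30.3300       181.9801
  7        37.50        29.2761       204.9326
  8        37.50        28.2588       226.0701
  9        37.50        27.2768       245.4912
  10      537.50       377.3818     3,773.8177
  Σ                    661.3595     5,126.8638
P = 661.3595; D_Mac = 7.75201 yrs; D_mod = 7.48263 yrs.
DV01 ≈ 7.48263 × 661.3595 × 0.0001 = 0.494871.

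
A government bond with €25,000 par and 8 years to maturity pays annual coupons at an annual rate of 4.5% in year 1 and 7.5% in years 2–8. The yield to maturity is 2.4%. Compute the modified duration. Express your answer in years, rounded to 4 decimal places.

Periodic yield y = 0.024. First find Macaulay duration:
  t   CF        PV=CF/(1+0.024)^t    t·PV
  1     1,125.00     1,098.6328     1,098.6328
  2     1,875.00     1,788.1393     3,576.2787
  3     1,875.00     1,746.2298     5,238.6895
  4     1,875.00     1,705.3026     6,821.2103
  5     1,875.00     1,665.3345     8,326.6727
  6     1,875.00     1,626.3033     9,757.8196
  7     1,875.00     1,588.1868    11,117.3074
  8    26,875.00    22,230.4790   177,843.8317
  Σ                 33,448.6081   223,780.4426
P = 33,448.6081; Macaulay duration = 223,780.4426 / 33,448.6081 = 6.69028 years.
Modified duration = D_Mac / (1 + y) = 6.69028 / 1.024 = 6.53347 years.

6.5335 years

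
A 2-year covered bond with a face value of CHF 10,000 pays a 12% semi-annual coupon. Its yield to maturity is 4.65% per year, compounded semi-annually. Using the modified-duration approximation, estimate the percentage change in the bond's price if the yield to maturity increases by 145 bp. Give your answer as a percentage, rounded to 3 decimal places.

Periodic yield y = 0.02325. Modified duration first:
  t   CF        PV=CF/(1+0.02325)^t    t·PV
  1       600.00       586.3670       586.3670
  2       600.00       573.0437     1,146.0874
  3       600.00       560.0232     1,680.0695
  4    10,600.00     9,668.9397    38,675.7588
  Σ                 11,388.3735    42,088.2827
P = 11,388.3735; D_Mac = 3.69572 half-year periods = 1.84786 yrs; D_mod = 1.84786/(1+0.02325) = 1.80588 yrs.
ΔP/P ≈ -D_mod · Δy = -1.80588 × (+0.0145) = -0.026185 = -2.6185%.

-2.619%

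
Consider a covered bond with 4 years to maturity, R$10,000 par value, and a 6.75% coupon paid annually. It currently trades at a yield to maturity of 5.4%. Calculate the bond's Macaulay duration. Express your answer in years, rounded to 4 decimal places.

3.6455 years

Periodic yield y = 0.054. Discount each cash flow and weight by its year:
  t   CF        PV=CF/(1+0.054)^t    t·PV
  1       675.00       640.4175       640.4175
  2       675.00       607.6067     1,215.2134
  3       675.00       576.4769     1,729.4308
  4    10,675.00     8,649.7875    34,599.1502
  Σ                 10,474.2886    38,184.2118
Price P = Σ PV = 10,474.2886.
Macaulay duration = Σ(t·PV) / P = 38,184.2118 / 10,474.2886 = 3.64552 years.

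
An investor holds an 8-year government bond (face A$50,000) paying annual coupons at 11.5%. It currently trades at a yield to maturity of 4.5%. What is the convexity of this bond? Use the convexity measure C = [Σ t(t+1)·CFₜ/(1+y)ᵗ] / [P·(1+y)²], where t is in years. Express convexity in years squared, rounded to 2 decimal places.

With y = 0.045:
  t   CF        PV=CF/(1+0.045)^t    t·PV        t(t+1)·PV
  1     5,750.00     5,502.3923     5,502.3923      11,004.7847
  2     5,750.00     5,265.4472    10,530.8944      31,592.6833
  3     5,750.00     5,038.7055    15,116.1164      60,464.4657
  4     5,750.00     4,821.7277    19,286.9109      96,434.5545
  5     5,750.00     4,614.0935    23,070.4676     138,422.8055
  6     5,750.00     4,415.4005    26,492.4030     185,446.8208
  7     5,750.00     4,225.2636    29,576.8454     236,614.7634
  8    55,750.00    39,202.5708   313,620.5666   2,822,585.0997
  Σ                 73,085.6012   443,196.5967   3,582,565.9775
P = 73,085.6012.
Convexity = Σ t(t+1)·PV / [P·(1+y)²] = 3,582,565.9775 / (73,085.6012 × 1.092025) = 44.88795.

44.89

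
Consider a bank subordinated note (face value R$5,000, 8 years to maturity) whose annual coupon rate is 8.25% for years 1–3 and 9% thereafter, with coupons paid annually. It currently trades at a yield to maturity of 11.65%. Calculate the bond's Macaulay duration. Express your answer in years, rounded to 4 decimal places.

Periodic yield y = 0.1165. Discount each cash flow and weight by its year:
  t   CF        PV=CF/(1+0.1165)^t    t·PV
  1       412.50       369.4581       369.4581
  2       412.50       330.9074       661.8148
  3       412.50       296.3792       889.1377
  4       450.00       289.5860     1,158.3441
  5       450.00       259.3695     1,296.8474
  6       450.00       232.3059     1,393.8351
  7       450.00       208.0661     1,456.4630
  8     5,450.00     2,256.9747    18,055.7973
  Σ                  4,243.0469    25,281.6976
Price P = Σ PV = 4,243.0469.
Macaulay duration = Σ(t·PV) / P = 25,281.6976 / 4,243.0469 = 5.95838 years.

5.9584 years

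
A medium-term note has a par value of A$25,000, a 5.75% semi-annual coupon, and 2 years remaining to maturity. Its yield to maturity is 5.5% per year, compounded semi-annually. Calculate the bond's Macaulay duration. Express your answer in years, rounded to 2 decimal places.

Periodic yield y = 0.0275. Discount each cash flow and weight by its period:
  t   CF        PV=CF/(1+0.0275)^t    t·PV
  1       718.75       699.5134       699.5134
  2       718.75       680.7916     1,361.5832
  3       718.75       662.5709     1,987.7127
  4    25,718.75    23,073.9812    92,295.9249
  Σ                 25,116.8571    96,344.7342
Price P = Σ PV = 25,116.8571.
Macaulay duration = Σ(t·PV) / P = 96,344.7342 / 25,116.8571 = 3.83586 half-year periods.
In years: 3.83586 / 2 = 1.91793 years.

1.92 years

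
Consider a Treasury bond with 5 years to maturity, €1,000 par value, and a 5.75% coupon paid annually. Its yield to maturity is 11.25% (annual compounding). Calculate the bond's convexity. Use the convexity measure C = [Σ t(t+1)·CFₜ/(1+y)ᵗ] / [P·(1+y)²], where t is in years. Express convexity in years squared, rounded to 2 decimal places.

20.50

With y = 0.1125:
  t   CF        PV=CF/(1+0.1125)^t    t·PV        t(t+1)·PV
  1        57.50        51.6854        51.6854         103.3708
  2        57.50        46.4588        92.9176         278.7527
  3        57.50        41.7607       125.2821         501.1284
  4        57.50        37.5377       150.1508         750.7542
  5     1,057.50       620.5550     3,102.7750      18,616.6499
  Σ                    797.9976     3,522.8109      20,250.6560
P = 797.9976.
Convexity = Σ t(t+1)·PV / [P·(1+y)²] = 20,250.6560 / (797.9976 × 1.237656) = 20.50395.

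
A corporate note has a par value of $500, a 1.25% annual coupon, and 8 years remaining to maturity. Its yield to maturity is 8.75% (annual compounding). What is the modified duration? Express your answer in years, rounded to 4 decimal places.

6.9212 years

Periodic yield y = 0.0875. First find Macaulay duration:
  t   CF        PV=CF/(1+0.0875)^t    t·PV
  1         6.25         5.7471         5.7471
  2         6.25         5.2847        10.5694
  3         6.25         4.8595        14.5785
  4         6.25         4.4685        17.8740
  5         6.25         4.1090        20.5449
  6         6.25         3.7784        22.6702
  7         6.25         3.4744        24.3205
  8       506.25       258.7801     2,070.2410
  Σ                    290.5017     2,186.5457
P = 290.5017; Macaulay duration = 2,186.5457 / 290.5017 = 7.52679 years.
Modified duration = D_Mac / (1 + y) = 7.52679 / 1.0875 = 6.92119 years.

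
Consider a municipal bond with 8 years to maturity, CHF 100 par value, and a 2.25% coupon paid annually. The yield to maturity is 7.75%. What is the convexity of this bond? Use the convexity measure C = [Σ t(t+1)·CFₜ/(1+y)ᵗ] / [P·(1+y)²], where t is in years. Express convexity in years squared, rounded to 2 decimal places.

54.45

With y = 0.0775:
  t   CF        PV=CF/(1+0.0775)^t    t·PV        t(t+1)·PV
  1         2.25         2.0882         2.0882           4.1763
  2         2.25         1.9380         3.8759          11.6278
  3         2.25         1.7986         5.3958          21.5830
  4         2.25         1.6692         6.6769          33.3844
  5         2.25         1.5492         7.7458          46.4748
  6         2.25         1.4377         8.6264          60.3849
  7         2.25         1.3343         9.3403          74.7222
  8       102.25        56.2762       450.2099       4,051.8894
  Σ                     68.0914       493.9592       4,304.2428
P = 68.0914.
Convexity = Σ t(t+1)·PV / [P·(1+y)²] = 4,304.2428 / (68.0914 × 1.161006) = 54.44649.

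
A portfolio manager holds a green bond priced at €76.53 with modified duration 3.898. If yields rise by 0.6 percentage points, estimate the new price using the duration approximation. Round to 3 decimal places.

Duration approximation: ΔP/P ≈ -D_mod · Δy = -3.898 × (+0.006) = -0.023388.
New price ≈ 76.53 × (1 - 0.023388) = 74.74011636.

€74.740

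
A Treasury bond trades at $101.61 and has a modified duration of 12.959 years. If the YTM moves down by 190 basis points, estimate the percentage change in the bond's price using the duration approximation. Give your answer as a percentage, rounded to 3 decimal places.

+24.622%

Duration approximation: ΔP/P ≈ -D_mod · Δy = -12.959 × (-0.019) = +0.246221.
As a percentage: +24.6221%.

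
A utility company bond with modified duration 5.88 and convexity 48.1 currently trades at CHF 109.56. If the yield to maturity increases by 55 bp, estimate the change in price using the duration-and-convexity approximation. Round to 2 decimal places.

Duration effect: -D_mod·Δy = -5.88 × (+0.0055) = -0.032340
Convexity effect: ½·C·(Δy)² = 0.5 × 48.1 × (0.0055)² = +0.0007275125
ΔP/P ≈ -0.032340 + 0.0007275125 = -0.0316124875
ΔP ≈ 109.56 × (-0.0316124875) = -3.4634641305.

-CHF 3.46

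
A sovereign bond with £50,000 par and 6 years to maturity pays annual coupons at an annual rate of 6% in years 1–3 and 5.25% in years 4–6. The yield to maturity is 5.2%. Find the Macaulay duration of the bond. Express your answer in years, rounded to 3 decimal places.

5.234 years

Periodic yield y = 0.052. Discount each cash flow and weight by its year:
  t   CF        PV=CF/(1+0.052)^t    t·PV
  1     3,000.00     2,851.7110     2,851.7110
  2     3,000.00     2,710.7519     5,421.5039
  3     3,000.00     2,576.7604     7,730.2812
  4     2,625.00     2,143.2180     8,572.8720
  5     2,625.00     2,037.2795    10,186.3973
  6    52,625.00    38,823.7668   232,942.6009
  Σ                 51,143.4876   267,705.3663
Price P = Σ PV = 51,143.4876.
Macaulay duration = Σ(t·PV) / P = 267,705.3663 / 51,143.4876 = 5.23440 years.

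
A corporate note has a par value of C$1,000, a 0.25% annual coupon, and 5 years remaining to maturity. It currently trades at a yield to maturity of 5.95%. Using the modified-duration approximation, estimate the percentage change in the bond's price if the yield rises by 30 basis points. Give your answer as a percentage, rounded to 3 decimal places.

Periodic yield y = 0.0595. Modified duration first:
  t   CF        PV=CF/(1+0.0595)^t    t·PV
  1         2.50         2.3596         2.3596
  2         2.50         2.2271         4.4542
  3         2.50         2.1020         6.3061
  4         2.50         1.9840         7.9359
  5     1,002.50       750.8956     3,754.4781
  Σ                    759.5683     3,775.5339
P = 759.5683; D_Mac = 4.97063 yrs; D_mod = 4.97063/(1+0.0595) = 4.69149 yrs.
ΔP/P ≈ -D_mod · Δy = -4.69149 × (+0.003) = -0.014074 = -1.4074%.

-1.407%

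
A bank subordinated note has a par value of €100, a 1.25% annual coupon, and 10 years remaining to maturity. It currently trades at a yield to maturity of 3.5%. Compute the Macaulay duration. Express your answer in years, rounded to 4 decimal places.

Periodic yield y = 0.035. Discount each cash flow and weight by its year:
  t   CF        PV=CF/(1+0.035)^t    t·PV
  1         1.25         1.2077         1.2077
  2         1.25         1.1669         2.3338
  3         1.25         1.1274         3.3823
  4         1.25         1.0893         4.3572
  5         1.25         1.0525         5.2623
  6         1.25         1.0169         6.1013
  7         1.25         0.9825         6.8774
  8         1.25         0.9493         7.5941
  9         1.25         0.9172         8.2545
  10      101.25        71.7780       717.7803
  Σ                     81.2876       763.1509
Price P = Σ PV = 81.2876.
Macaulay duration = Σ(t·PV) / P = 763.1509 / 81.2876 = 9.38828 years.

9.3883 years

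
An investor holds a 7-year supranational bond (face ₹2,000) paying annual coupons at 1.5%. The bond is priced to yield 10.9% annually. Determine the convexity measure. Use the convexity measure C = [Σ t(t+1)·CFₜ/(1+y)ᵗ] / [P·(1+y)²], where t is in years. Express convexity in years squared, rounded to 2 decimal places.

With y = 0.109:
  t   CF        PV=CF/(1+0.109)^t    t·PV        t(t+1)·PV
  1        30.00        27.0514        27.0514          54.1028
  2        30.00        24.3926        48.7852         146.3556
  3        30.00        21.9951        65.9854         263.9416
  4        30.00        19.8333        79.3332         396.6661
  5        30.00        17.8840        89.4198         536.5186
  6        30.00        16.1262        96.7572         677.3003
  7     2,030.00       983.9549     6,887.6846      55,101.4772
  Σ                  1,111.2375     7,295.0168      57,176.3622
P = 1,111.2375.
Convexity = Σ t(t+1)·PV / [P·(1+y)²] = 57,176.3622 / (1,111.2375 × 1.229881) = 41.83565.

41.84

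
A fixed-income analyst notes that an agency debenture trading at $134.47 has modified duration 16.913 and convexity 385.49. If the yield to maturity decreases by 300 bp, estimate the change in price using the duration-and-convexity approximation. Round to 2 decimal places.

Duration effect: -D_mod·Δy = -16.913 × (-0.03) = +0.507390
Convexity effect: ½·C·(Δy)² = 0.5 × 385.49 × (-0.03)² = +0.1734705
ΔP/P ≈ +0.507390 + 0.1734705 = +0.6808605
ΔP ≈ 134.47 × (+0.6808605) = +91.555311435.

+$91.56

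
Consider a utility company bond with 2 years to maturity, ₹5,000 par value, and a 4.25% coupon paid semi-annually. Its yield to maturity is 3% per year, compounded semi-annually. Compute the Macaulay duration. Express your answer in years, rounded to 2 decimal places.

1.94 years

Periodic yield y = 0.015. Discount each cash flow and weight by its period:
  t   CF        PV=CF/(1+0.015)^t    t·PV
  1       106.25       104.6798       104.6798
  2       106.25       103.1328       206.2656
  3       106.25       101.6087       304.8260
  4     5,106.25     4,811.0282    19,244.1129
  Σ                  5,120.4495    19,859.8844
Price P = Σ PV = 5,120.4495.
Macaulay duration = Σ(t·PV) / P = 19,859.8844 / 5,120.4495 = 3.87854 half-year periods.
In years: 3.87854 / 2 = 1.93927 years.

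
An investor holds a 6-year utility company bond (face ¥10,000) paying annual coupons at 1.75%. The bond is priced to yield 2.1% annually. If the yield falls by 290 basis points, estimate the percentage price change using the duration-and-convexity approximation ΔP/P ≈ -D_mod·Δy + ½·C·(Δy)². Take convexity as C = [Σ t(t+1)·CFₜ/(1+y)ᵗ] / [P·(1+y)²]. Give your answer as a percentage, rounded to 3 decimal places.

+17.916%

With y = 0.021:
  t   CF        PV=CF/(1+0.021)^t    t·PV        t(t+1)·PV
  1       175.00       171.4006       171.4006         342.8012
  2       175.00       167.8752       335.7504       1,007.2512
  3       175.00       164.4223       493.2670       1,973.0681
  4       175.00       161.0405       644.1620       3,220.8098
  5       175.00       157.7282       788.6410       4,731.8459
  6    10,175.00     8,982.1430    53,892.8581     377,250.0064
  Σ                  9,804.6098    56,326.0790     388,525.7825
P = 9,804.6098; D_Mac = 5.74486 yrs; D_mod = 5.62670 yrs; C = 38.01352.
Duration effect: -5.62670 × (-0.029) = +0.163174
Convexity effect: 0.5 × 38.01352 × (-0.029)² = +0.0159847
ΔP/P ≈ +0.163174 + 0.0159847 = +0.179159 = +17.9159%.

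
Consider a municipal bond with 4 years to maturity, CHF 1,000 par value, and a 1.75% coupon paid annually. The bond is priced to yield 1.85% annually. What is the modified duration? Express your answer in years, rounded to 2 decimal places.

3.83 years

Periodic yield y = 0.0185. First find Macaulay duration:
  t   CF        PV=CF/(1+0.0185)^t    t·PV
  1        17.50        17.1821        17.1821
  2        17.50        16.8700        33.7401
  3        17.50        16.5636        49.6908
  4     1,017.50       945.5626     3,782.2504
  Σ                    996.1784     3,882.8634
P = 996.1784; Macaulay duration = 3,882.8634 / 996.1784 = 3.89776 years.
Modified duration = D_Mac / (1 + y) = 3.89776 / 1.0185 = 3.82696 years.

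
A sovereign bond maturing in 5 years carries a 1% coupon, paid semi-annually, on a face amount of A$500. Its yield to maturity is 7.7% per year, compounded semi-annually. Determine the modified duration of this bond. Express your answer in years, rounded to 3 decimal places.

Periodic yield y = 0.0385. First find Macaulay duration:
  t   CF        PV=CF/(1+0.0385)^t    t·PV
  1         2.50         2.4073         2.4073
  2         2.50         2.3181         4.6361
  3         2.50         2.2321         6.6964
  4         2.50         2.1494         8.5975
  5         2.50         2.0697        10.3485
  6         2.50         1.9930        11.9578
  7         2.50         1.9191        13.4336
  8         2.50         1.8479        14.7835
  9         2.50         1.7794        16.0149
  10      502.50       344.4063     3,444.0628
  Σ                    363.1223     3,532.9385
P = 363.1223; Macaulay duration = 3,532.9385 / 363.1223 = 9.72933 half-year periods = 4.86467 years.
Modified duration = D_Mac / (1 + y) = 4.86467 / 1.0385 = 4.68432 years.

4.684 years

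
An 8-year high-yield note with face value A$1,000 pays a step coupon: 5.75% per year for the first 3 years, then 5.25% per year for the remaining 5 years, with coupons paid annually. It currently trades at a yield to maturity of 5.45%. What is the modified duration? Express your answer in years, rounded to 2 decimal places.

6.32 years

Periodic yield y = 0.0545. First find Macaulay duration:
  t   CF        PV=CF/(1+0.0545)^t    t·PV
  1        57.50        54.5282        54.5282
  2        57.50        51.7100       103.4200
  3        57.50        49.0375       147.1124
  4        52.50        42.4593       169.8373
  5        52.50        40.2649       201.3244
  6        52.50        38.1839       229.1031
  7        52.50        36.2104       253.4727
  8     1,052.50       688.4136     5,507.3087
  Σ                  1,000.8077     6,666.1069
P = 1,000.8077; Macaulay duration = 6,666.1069 / 1,000.8077 = 6.66073 years.
Modified duration = D_Mac / (1 + y) = 6.66073 / 1.0545 = 6.31648 years.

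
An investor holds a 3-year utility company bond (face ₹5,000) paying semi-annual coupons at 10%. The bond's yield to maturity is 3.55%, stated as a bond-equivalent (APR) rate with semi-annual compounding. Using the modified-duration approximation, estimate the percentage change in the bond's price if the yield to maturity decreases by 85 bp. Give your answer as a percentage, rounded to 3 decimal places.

+2.251%

Periodic yield y = 0.01775. Modified duration first:
  t   CF        PV=CF/(1+0.01775)^t    t·PV
  1       250.00       245.6399       245.6399
  2       250.00       241.3558       482.7117
  3       250.00       237.1465       711.4394
  4       250.00       233.0105       932.0422
  5       250.00       228.9467     1,144.7337
  6     5,250.00     4,724.0299    28,344.1794
  Σ                  5,910.1294    31,860.7462
P = 5,910.1294; D_Mac = 5.39087 half-year periods = 2.69544 yrs; D_mod = 2.69544/(1+0.01775) = 2.64843 yrs.
ΔP/P ≈ -D_mod · Δy = -2.64843 × (-0.0085) = +0.022512 = +2.2512%.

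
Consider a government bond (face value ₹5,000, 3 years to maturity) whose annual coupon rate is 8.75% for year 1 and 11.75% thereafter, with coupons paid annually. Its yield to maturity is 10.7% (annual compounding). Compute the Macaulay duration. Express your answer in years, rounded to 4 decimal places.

Periodic yield y = 0.107. Discount each cash flow and weight by its year:
  t   CF        PV=CF/(1+0.107)^t    t·PV
  1       437.50       395.2123       395.2123
  2       587.50       479.4161       958.8322
  3     5,587.50     4,118.8376    12,356.5129
  Σ                  4,993.4660    13,710.5575
Price P = Σ PV = 4,993.4660.
Macaulay duration = Σ(t·PV) / P = 13,710.5575 / 4,993.4660 = 2.74570 years.

2.7457 years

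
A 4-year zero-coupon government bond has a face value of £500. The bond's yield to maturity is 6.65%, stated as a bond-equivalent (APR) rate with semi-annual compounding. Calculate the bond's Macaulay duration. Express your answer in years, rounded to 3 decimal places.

A zero-coupon bond has a single cash flow at maturity, so its Macaulay duration equals its maturity: 4 years.
(Equivalently: 8 semi-annual periods ÷ 2 = 4 years.)

4.000 years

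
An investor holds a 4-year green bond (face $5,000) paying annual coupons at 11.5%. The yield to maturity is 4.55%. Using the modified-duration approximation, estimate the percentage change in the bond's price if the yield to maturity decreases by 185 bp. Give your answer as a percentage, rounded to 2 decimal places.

Periodic yield y = 0.0455. Modified duration first:
  t   CF        PV=CF/(1+0.0455)^t    t·PV
  1       575.00       549.9761       549.9761
  2       575.00       526.0412     1,052.0824
  3       575.00       503.1480     1,509.4439
  4     5,575.00     4,666.0429    18,664.1714
  Σ                  6,245.2081    21,775.6739
P = 6,245.2081; D_Mac = 3.48678 yrs; D_mod = 3.48678/(1+0.0455) = 3.33504 yrs.
ΔP/P ≈ -D_mod · Δy = -3.33504 × (-0.0185) = +0.061698 = +6.1698%.

+6.17%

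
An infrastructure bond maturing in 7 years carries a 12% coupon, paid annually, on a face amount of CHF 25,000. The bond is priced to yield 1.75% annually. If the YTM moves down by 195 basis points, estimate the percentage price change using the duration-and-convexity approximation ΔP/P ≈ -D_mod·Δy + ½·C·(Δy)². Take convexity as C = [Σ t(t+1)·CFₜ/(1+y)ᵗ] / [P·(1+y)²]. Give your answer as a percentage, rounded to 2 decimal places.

+11.40%

With y = 0.0175:
  t   CF        PV=CF/(1+0.0175)^t    t·PV        t(t+1)·PV
  1     3,000.00     2,948.4029     2,948.4029       5,896.8059
  2     3,000.00     2,897.6933     5,795.3866      17,386.1599
  3     3,000.00     2,847.8558     8,543.5675      34,174.2701
  4     3,000.00     2,798.8755    11,195.5021      55,977.5103
  5     3,000.00     2,750.7376    13,753.6880      82,522.1283
  6     3,000.00     2,703.4276    16,220.5658     113,543.9603
  7    28,000.00    24,798.0257   173,586.1800   1,388,689.4402
  Σ                 41,745.0186   232,043.2930   1,698,190.2749
P = 41,745.0186; D_Mac = 5.55859 yrs; D_mod = 5.46298 yrs; C = 39.29279.
Duration effect: -5.46298 × (-0.0195) = +0.106528
Convexity effect: 0.5 × 39.29279 × (-0.0195)² = +0.0074705
ΔP/P ≈ +0.106528 + 0.0074705 = +0.113999 = +11.3999%.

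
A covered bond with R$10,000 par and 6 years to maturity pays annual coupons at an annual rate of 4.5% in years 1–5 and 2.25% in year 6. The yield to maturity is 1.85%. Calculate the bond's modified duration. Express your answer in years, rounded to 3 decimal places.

Periodic yield y = 0.0185. First find Macaulay duration:
  t   CF        PV=CF/(1+0.0185)^t    t·PV
  1       450.00       441.8262       441.8262
  2       450.00       433.8009       867.6018
  3       450.00       425.9214     1,277.7641
  4       450.00       418.1849     1,672.7397
  5       450.00       410.5890     2,052.9452
  6    10,225.00     9,160.0347    54,960.2079
  Σ                 11,290.3571    61,273.0849
P = 11,290.3571; Macaulay duration = 61,273.0849 / 11,290.3571 = 5.42703 years.
Modified duration = D_Mac / (1 + y) = 5.42703 / 1.0185 = 5.32845 years.

5.328 years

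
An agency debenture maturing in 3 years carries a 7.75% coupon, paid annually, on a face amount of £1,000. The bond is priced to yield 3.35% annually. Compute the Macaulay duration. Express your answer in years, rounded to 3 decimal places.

Periodic yield y = 0.0335. Discount each cash flow and weight by its year:
  t   CF        PV=CF/(1+0.0335)^t    t·PV
  1        77.50        74.9879        74.9879
  2        77.50        72.5572       145.1145
  3     1,077.50       976.0809     2,928.2428
  Σ                  1,123.6261     3,148.3452
Price P = Σ PV = 1,123.6261.
Macaulay duration = Σ(t·PV) / P = 3,148.3452 / 1,123.6261 = 2.80195 years.

2.802 years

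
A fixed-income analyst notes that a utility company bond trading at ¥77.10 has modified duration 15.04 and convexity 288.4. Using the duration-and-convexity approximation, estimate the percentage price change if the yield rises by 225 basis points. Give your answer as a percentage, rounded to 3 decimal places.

Duration effect: -D_mod·Δy = -15.04 × (+0.0225) = -0.338400
Convexity effect: ½·C·(Δy)² = 0.5 × 288.4 × (0.0225)² = +0.07300125
ΔP/P ≈ -0.338400 + 0.07300125 = -0.26539875
= -26.539875%.

-26.540%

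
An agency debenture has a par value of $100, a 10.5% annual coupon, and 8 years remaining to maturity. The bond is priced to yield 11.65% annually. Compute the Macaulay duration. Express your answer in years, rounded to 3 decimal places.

5.718 years

Periodic yield y = 0.1165. Discount each cash flow and weight by its year:
  t   CF        PV=CF/(1+0.1165)^t    t·PV
  1        10.50         9.4044         9.4044
  2        10.50         8.4231        16.8462
  3        10.50         7.5442        22.6326
  4        10.50         6.7570        27.0280
  5        10.50         6.0520        30.2598
  6        10.50         5.4205        32.5228
  7        10.50         4.8549        33.9841
  8       110.50        45.7607       366.0854
  Σ                     94.2167       538.7634
Price P = Σ PV = 94.2167.
Macaulay duration = Σ(t·PV) / P = 538.7634 / 94.2167 = 5.71834 years.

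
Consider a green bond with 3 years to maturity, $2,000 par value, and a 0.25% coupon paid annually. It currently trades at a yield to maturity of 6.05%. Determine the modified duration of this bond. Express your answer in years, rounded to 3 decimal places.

Periodic yield y = 0.0605. First find Macaulay duration:
  t   CF        PV=CF/(1+0.0605)^t    t·PV
  1         5.00         4.7148         4.7148
  2         5.00         4.4458         8.8916
  3     2,005.00     1,681.0567     5,043.1701
  Σ                  1,690.2172     5,056.7764
P = 1,690.2172; Macaulay duration = 5,056.7764 / 1,690.2172 = 2.99179 years.
Modified duration = D_Mac / (1 + y) = 2.99179 / 1.0605 = 2.82111 years.

2.821 years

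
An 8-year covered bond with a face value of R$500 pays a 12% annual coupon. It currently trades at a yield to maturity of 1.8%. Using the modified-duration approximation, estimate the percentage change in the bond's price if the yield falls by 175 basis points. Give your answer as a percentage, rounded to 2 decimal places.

Periodic yield y = 0.018. Modified duration first:
  t   CF        PV=CF/(1+0.018)^t    t·PV
  1        60.00        58.9391        58.9391
  2        60.00        57.8970       115.7939
  3        60.00        56.8732       170.6197
  4        60.00        55.8676       223.4705
  5        60.00        54.8798       274.3989
  6        60.00        53.9094       323.4565
  7        60.00        52.9562       370.6934
  8       560.00       485.5185     3,884.1482
  Σ                    876.8408     5,421.5201
P = 876.8408; D_Mac = 6.18302 yrs; D_mod = 6.18302/(1+0.018) = 6.07369 yrs.
ΔP/P ≈ -D_mod · Δy = -6.07369 × (-0.0175) = +0.106290 = +10.6290%.

+10.63%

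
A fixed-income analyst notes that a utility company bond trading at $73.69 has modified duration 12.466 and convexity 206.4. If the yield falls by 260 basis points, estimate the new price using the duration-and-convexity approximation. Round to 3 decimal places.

$102.715

Duration effect: -D_mod·Δy = -12.466 × (-0.026) = +0.324116
Convexity effect: ½·C·(Δy)² = 0.5 × 206.4 × (-0.026)² = +0.0697632
ΔP/P ≈ +0.324116 + 0.0697632 = +0.3938792
New price ≈ 73.69 × (1 + 0.3938792) = 102.714958248.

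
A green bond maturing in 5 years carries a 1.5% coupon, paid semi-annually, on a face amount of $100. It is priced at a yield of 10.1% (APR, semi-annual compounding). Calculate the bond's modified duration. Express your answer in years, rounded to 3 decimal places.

Periodic yield y = 0.0505. First find Macaulay duration:
  t   CF        PV=CF/(1+0.0505)^t    t·PV
  1         0.75         0.7139         0.7139
  2         0.75         0.6796         1.3592
  3         0.75         0.6470         1.9409
  4         0.75         0.6159         2.4634
  5         0.75         0.5862         2.9312
  6         0.75         0.5581         3.3484
  7         0.75         0.5312         3.7187
  8         0.75         0.5057         4.0456
  9         0.75         0.4814         4.3325
  10      100.75        61.5580       615.5800
  Σ                     66.8770       640.4338
P = 66.8770; Macaulay duration = 640.4338 / 66.8770 = 9.57629 half-year periods = 4.78815 years.
Modified duration = D_Mac / (1 + y) = 4.78815 / 1.0505 = 4.55797 years.

4.558 years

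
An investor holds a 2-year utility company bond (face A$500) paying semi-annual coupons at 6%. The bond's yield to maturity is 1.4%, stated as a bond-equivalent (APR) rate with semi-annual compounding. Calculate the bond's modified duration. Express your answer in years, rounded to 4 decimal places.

Periodic yield y = 0.007. First find Macaulay duration:
  t   CF        PV=CF/(1+0.007)^t    t·PV
  1        15.00        14.8957        14.8957
  2        15.00        14.7922        29.5844
  3        15.00        14.6894        44.0681
  4       515.00       500.8289     2,003.3154
  Σ                    545.2061     2,091.8636
P = 545.2061; Macaulay duration = 2,091.8636 / 545.2061 = 3.83683 half-year periods = 1.91842 years.
Modified duration = D_Mac / (1 + y) = 1.91842 / 1.007 = 1.90508 years.

1.9051 years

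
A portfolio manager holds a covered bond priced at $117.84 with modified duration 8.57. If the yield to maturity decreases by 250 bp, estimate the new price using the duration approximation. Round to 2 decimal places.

$143.09

Duration approximation: ΔP/P ≈ -D_mod · Δy = -8.57 × (-0.025) = +0.214250.
New price ≈ 117.84 × (1 + 0.214250) = 143.08722.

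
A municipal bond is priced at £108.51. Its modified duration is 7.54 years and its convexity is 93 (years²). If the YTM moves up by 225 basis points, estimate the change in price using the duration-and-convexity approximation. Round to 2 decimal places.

Duration effect: -D_mod·Δy = -7.54 × (+0.0225) = -0.169650
Convexity effect: ½·C·(Δy)² = 0.5 × 93 × (0.0225)² = +0.023540625
ΔP/P ≈ -0.169650 + 0.023540625 = -0.146109375
ΔP ≈ 108.51 × (-0.146109375) = -15.85432828125.

-£15.85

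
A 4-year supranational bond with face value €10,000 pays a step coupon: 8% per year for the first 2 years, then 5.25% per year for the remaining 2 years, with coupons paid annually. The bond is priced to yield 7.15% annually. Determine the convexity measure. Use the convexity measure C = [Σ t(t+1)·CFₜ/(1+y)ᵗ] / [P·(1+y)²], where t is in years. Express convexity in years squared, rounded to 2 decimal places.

With y = 0.0715:
  t   CF        PV=CF/(1+0.0715)^t    t·PV        t(t+1)·PV
  1       800.00       746.6169       746.6169       1,493.2338
  2       800.00       696.7960     1,393.5920       4,180.7759
  3       525.00       426.7591     1,280.2773       5,121.1090
  4    10,525.00     7,984.6044    31,938.4175     159,692.0877
  Σ                  9,854.7763    35,358.9037     170,487.2064
P = 9,854.7763.
Convexity = Σ t(t+1)·PV / [P·(1+y)²] = 170,487.2064 / (9,854.7763 × 1.148112) = 15.06818.

15.07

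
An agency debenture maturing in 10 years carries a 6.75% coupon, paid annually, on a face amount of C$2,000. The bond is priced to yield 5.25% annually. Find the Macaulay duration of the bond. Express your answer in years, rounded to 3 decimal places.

Periodic yield y = 0.0525. Discount each cash flow and weight by its year:
  t   CF        PV=CF/(1+0.0525)^t    t·PV
  1       135.00       128.2660       128.2660
  2       135.00       121.8680       243.7359
  3       135.00       115.7890       347.3671
  4       135.00       110.0133       440.0534
  5       135.00       104.5257       522.6287
  6       135.00        99.3119       595.8712
  7       135.00        94.3581       660.5065
  8       135.00        89.6514       717.2110
  9       135.00        85.1794       766.6150
  10    2,135.00     1,279.9023    12,799.0234
  Σ                  2,228.8652    17,221.2782
Price P = Σ PV = 2,228.8652.
Macaulay duration = Σ(t·PV) / P = 17,221.2782 / 2,228.8652 = 7.72648 years.

7.726 years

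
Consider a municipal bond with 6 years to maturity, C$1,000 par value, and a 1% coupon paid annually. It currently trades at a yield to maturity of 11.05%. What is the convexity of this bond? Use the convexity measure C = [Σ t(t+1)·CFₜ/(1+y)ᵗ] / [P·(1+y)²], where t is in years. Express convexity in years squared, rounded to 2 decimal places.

With y = 0.1105:
  t   CF        PV=CF/(1+0.1105)^t    t·PV        t(t+1)·PV
  1        10.00         9.0050         9.0050          18.0099
  2        10.00         8.1089        16.2178          48.6535
  3        10.00         7.3020        21.9061          87.6245
  4        10.00         6.5755        26.3018         131.5091
  5        10.00         5.9212        29.6058         177.6350
  6     1,010.00       538.5301     3,231.1807      22,618.2649
  Σ                    575.4426     3,334.2173      23,081.6969
P = 575.4426.
Convexity = Σ t(t+1)·PV / [P·(1+y)²] = 23,081.6969 / (575.4426 × 1.233210) = 32.52584.

32.53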